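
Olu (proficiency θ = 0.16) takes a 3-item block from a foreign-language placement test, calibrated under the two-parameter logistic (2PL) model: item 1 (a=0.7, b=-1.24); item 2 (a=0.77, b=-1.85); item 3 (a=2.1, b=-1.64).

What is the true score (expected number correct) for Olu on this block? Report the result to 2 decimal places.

P(θ) = 1 / (1 + exp(−a(θ − b)))
P_1 = 1/(1+e^{-0.9800}) = 0.7271
P_2 = 1/(1+e^{-1.5477}) = 0.8246
P_3 = 1/(1+e^{-3.7800}) = 0.9777
E[score] = 0.7271 + 0.8246 + 0.9777 = 2.5294

2.53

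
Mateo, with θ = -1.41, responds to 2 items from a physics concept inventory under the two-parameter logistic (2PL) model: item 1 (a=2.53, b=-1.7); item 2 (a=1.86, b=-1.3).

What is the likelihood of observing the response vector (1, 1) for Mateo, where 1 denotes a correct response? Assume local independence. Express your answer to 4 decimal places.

P(θ) = 1 / (1 + exp(−a(θ − b)))
P_1 = 1/(1+e^{-0.7337}) = 0.6756
P_2 = 1/(1+e^{0.2046}) = 0.4490
L = P_1 × P_2 = 0.6756 × 0.4490 = 0.30337

0.3034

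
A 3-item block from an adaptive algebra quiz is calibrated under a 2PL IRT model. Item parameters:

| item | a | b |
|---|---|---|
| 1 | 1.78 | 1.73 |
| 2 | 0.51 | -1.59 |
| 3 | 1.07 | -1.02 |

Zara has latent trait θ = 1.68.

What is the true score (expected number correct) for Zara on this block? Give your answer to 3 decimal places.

2.266

P(θ) = 1 / (1 + exp(−a(θ − b)))
P_1 = 1/(1+e^{0.0890}) = 0.4778
P_2 = 1/(1+e^{-1.6677}) = 0.8413
P_3 = 1/(1+e^{-2.8890}) = 0.9473
E[score] = 0.4778 + 0.8413 + 0.9473 = 2.2663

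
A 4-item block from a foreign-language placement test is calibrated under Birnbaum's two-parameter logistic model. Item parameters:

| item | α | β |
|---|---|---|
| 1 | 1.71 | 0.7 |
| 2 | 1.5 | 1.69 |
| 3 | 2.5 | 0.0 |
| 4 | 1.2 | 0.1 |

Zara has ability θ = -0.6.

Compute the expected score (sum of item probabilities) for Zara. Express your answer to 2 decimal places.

P(θ) = 1 / (1 + exp(−α(θ − β)))
P_1 = 1/(1+e^{2.2230}) = 0.0977
P_2 = 1/(1+e^{3.4350}) = 0.0312
P_3 = 1/(1+e^{1.5000}) = 0.1824
P_4 = 1/(1+e^{0.8400}) = 0.3015
E[score] = 0.0977 + 0.0312 + 0.1824 + 0.3015 = 0.6129

0.61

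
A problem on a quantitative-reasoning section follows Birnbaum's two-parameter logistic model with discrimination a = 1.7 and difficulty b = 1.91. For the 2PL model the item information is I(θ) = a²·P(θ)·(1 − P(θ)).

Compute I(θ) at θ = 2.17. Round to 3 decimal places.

0.688

P = 1/(1+e^{-0.4420}) = 0.6087
P(1−P) = 0.6087 × 0.3913 = 0.2382
I = a² × P(1−P) = 1.7² × 0.2382 = 0.68833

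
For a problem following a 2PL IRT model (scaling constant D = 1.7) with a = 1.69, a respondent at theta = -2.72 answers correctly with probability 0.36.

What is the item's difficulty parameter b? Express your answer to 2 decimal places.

-2.52

P(theta) = 1 / (1 + exp(−D·a(theta − b)))
logit(0.36) = ln(0.36/0.64) = -0.5754
b = theta − logit/(1.7·a) = -2.72 − (-0.5754)/2.8730 = -2.5197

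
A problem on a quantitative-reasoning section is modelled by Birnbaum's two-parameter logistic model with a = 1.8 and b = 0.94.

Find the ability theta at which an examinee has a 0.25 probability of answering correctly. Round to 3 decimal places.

0.330

P(theta) = 1 / (1 + exp(−a(theta − b)))
logit = ln(0.2500/0.7500) = -1.0986
theta = b + logit/(a) = 0.94 + (-1.0986)/1.8000 = 0.3297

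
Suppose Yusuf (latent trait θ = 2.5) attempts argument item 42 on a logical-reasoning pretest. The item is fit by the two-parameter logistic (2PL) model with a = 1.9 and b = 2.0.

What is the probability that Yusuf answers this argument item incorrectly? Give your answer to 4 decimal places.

0.2789

P(θ) = 1 / (1 + exp(−a(θ − b)))
Exponent: 1.9 × (2.5 − 2.0) = 0.9500
1/(1 + e^{-0.9500}) = 0.7211
P(incorrect) = 1 − 0.7211 = 0.2789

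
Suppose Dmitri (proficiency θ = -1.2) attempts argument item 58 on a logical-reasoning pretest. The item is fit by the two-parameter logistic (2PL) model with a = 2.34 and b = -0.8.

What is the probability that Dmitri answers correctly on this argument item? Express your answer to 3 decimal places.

P(θ) = 1 / (1 + exp(−a(θ − b)))
Exponent: 2.34 × (-1.2 − (-0.8)) = -0.9360
1/(1 + e^{0.9360}) = 0.2817

0.282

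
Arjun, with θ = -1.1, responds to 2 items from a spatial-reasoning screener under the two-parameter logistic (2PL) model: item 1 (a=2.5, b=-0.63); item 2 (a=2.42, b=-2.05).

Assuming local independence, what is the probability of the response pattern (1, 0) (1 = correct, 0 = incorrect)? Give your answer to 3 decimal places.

0.022

P(θ) = 1 / (1 + exp(−a(θ − b)))
P_1 = 1/(1+e^{1.1750}) = 0.2360
P_2 = 1/(1+e^{-2.2990}) = 0.9088
L = P_1 × (1−P_2) = 0.2360 × 0.0912 = 0.02152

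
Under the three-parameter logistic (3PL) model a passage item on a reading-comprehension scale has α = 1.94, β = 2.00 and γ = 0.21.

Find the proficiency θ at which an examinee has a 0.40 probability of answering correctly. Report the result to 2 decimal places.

P(θ) = γ + (1 − γ) · 1 / (1 + exp(−α(θ − β)))
Remove guessing floor: (0.40 − 0.21)/(1 − 0.21) = 0.2405
logit = ln(0.2405/0.7595) = -1.1499
θ = β + logit/(α) = 2.00 + (-1.1499)/1.9400 = 1.4073

1.41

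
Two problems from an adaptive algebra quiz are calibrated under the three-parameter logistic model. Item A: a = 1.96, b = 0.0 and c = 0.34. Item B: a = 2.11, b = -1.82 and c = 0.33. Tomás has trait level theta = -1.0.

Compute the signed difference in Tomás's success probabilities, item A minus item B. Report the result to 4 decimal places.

-0.4776

P(theta) = c + (1 − c) · 1 / (1 + exp(−a(theta − b)))
P_A = 0.4215
P_B = 0.8991
P_A − P_B = -0.4776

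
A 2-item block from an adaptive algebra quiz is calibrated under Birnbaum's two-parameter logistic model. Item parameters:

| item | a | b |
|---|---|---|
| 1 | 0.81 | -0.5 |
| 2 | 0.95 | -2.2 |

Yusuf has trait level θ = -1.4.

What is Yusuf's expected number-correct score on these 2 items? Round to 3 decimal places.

1.007

P(θ) = 1 / (1 + exp(−a(θ − b)))
P_1 = 1/(1+e^{0.7290}) = 0.3254
P_2 = 1/(1+e^{-0.7600}) = 0.6814
E[score] = 0.3254 + 0.6814 = 1.0068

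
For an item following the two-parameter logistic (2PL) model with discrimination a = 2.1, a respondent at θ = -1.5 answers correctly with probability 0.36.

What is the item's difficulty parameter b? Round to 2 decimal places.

-1.23

P(θ) = 1 / (1 + exp(−a(θ − b)))
logit(0.36) = ln(0.36/0.64) = -0.5754
b = θ − logit/(a) = -1.5 − (-0.5754)/2.1000 = -1.2260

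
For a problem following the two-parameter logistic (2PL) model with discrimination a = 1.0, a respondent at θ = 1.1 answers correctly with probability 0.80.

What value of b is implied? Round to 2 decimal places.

-0.29

P(θ) = 1 / (1 + exp(−a(θ − b)))
logit(0.80) = ln(0.80/0.20) = 1.3863
b = θ − logit/(a) = 1.1 − 1.3863/1.0000 = -0.2863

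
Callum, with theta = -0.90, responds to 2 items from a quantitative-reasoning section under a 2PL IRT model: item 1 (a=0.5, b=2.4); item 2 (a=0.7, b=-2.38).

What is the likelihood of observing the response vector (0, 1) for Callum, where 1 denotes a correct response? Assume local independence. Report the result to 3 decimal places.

0.619

P(theta) = 1 / (1 + exp(−a(theta − b)))
P_1 = 1/(1+e^{1.6500}) = 0.1611
P_2 = 1/(1+e^{-1.0360}) = 0.7381
L = (1−P_1) × P_2 = 0.8389 × 0.7381 = 0.61917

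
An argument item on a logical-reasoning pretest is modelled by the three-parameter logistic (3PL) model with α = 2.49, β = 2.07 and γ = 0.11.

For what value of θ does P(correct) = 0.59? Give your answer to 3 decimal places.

P(θ) = γ + (1 − γ) · 1 / (1 + exp(−α(θ − β)))
Remove guessing floor: (0.59 − 0.11)/(1 − 0.11) = 0.5393
logit = ln(0.5393/0.4607) = 0.1576
θ = β + logit/(α) = 2.07 + 0.1576/2.4900 = 2.1333

2.133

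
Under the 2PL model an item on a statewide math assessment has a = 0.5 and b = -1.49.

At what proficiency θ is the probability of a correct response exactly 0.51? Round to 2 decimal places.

-1.41

P(θ) = 1 / (1 + exp(−a(θ − b)))
logit = ln(0.5100/0.4900) = 0.0400
θ = b + logit/(a) = -1.49 + 0.0400/0.5000 = -1.4100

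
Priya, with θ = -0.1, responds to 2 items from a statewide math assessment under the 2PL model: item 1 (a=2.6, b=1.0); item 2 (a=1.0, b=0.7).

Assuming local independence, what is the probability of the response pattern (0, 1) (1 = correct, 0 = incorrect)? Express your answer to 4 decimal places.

0.2932

P(θ) = 1 / (1 + exp(−a(θ − b)))
P_1 = 1/(1+e^{2.8600}) = 0.0542
P_2 = 1/(1+e^{0.8000}) = 0.3100
L = (1−P_1) × P_2 = 0.9458 × 0.3100 = 0.29323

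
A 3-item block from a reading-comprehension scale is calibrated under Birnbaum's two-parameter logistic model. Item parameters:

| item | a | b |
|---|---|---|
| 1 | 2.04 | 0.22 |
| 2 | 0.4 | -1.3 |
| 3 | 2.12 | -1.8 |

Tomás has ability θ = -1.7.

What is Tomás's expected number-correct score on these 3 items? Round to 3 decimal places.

1.032

P(θ) = 1 / (1 + exp(−a(θ − b)))
P_1 = 1/(1+e^{3.9168}) = 0.0195
P_2 = 1/(1+e^{0.1600}) = 0.4601
P_3 = 1/(1+e^{-0.2120}) = 0.5528
E[score] = 0.0195 + 0.4601 + 0.5528 = 1.0324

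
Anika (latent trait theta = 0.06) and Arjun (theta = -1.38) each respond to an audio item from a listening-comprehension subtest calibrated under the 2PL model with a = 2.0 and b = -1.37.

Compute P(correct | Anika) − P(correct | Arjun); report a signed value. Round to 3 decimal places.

P(theta) = 1 / (1 + exp(−a(theta − b)))
P(Anika) = 0.9458  [exponent 2.8600]
P(Arjun) = 0.4950  [exponent -0.0200]
Difference = 0.9458 − 0.4950 = 0.4508

0.451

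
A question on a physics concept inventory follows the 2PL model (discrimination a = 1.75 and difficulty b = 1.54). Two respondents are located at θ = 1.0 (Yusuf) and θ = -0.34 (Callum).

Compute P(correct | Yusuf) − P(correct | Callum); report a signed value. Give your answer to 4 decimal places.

0.2440

P(θ) = 1 / (1 + exp(−a(θ − b)))
P(Yusuf) = 0.2799  [exponent -0.9450]
P(Callum) = 0.0359  [exponent -3.2900]
Difference = 0.2799 − 0.0359 = 0.2440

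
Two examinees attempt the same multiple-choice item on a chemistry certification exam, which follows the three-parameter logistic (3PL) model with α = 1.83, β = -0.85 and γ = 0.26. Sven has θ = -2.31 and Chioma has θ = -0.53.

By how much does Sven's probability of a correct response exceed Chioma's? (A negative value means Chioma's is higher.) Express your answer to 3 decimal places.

-0.427

P(θ) = γ + (1 − γ) · 1 / (1 + exp(−α(θ − β)))
P(Sven) = 0.3078  [exponent -2.6718]
P(Chioma) = 0.7353  [exponent 0.5856]
Difference = 0.3078 − 0.7353 = -0.4275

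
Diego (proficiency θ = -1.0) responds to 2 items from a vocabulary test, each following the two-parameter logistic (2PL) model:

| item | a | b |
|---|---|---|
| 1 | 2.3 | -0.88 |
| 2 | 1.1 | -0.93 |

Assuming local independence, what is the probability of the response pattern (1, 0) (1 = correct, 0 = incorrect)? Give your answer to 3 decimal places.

0.224

P(θ) = 1 / (1 + exp(−a(θ − b)))
P_1 = 1/(1+e^{0.2760}) = 0.4314
P_2 = 1/(1+e^{0.0770}) = 0.4808
L = P_1 × (1−P_2) = 0.4314 × 0.5192 = 0.22402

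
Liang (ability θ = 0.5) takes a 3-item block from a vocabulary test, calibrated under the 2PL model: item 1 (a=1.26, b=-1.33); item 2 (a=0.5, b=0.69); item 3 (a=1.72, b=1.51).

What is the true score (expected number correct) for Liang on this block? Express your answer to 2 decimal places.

P(θ) = 1 / (1 + exp(−a(θ − b)))
P_1 = 1/(1+e^{-2.3058}) = 0.9094
P_2 = 1/(1+e^{0.0950}) = 0.4763
P_3 = 1/(1+e^{1.7372}) = 0.1497
E[score] = 0.9094 + 0.4763 + 0.1497 = 1.5353

1.54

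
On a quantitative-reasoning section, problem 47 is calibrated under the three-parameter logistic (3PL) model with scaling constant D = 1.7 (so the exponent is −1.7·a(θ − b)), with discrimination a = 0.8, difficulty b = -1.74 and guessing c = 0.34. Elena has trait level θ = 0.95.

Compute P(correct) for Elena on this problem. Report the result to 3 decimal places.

P(θ) = c + (1 − c) · 1 / (1 + exp(−D·a(θ − b)))
Exponent: 1.7 × 0.8 × (0.95 − (-1.74)) = 3.6584
1/(1 + e^{-3.6584}) = 0.9749
P = 0.34 + 0.66 × 0.9749 = 0.9834

0.983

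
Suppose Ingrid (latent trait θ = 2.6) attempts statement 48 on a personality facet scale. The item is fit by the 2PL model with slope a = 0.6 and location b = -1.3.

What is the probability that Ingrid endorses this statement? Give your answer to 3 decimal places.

0.912

P(θ) = 1 / (1 + exp(−a(θ − b)))
Exponent: 0.6 × (2.6 − (-1.3)) = 2.3400
1/(1 + e^{-2.3400}) = 0.9121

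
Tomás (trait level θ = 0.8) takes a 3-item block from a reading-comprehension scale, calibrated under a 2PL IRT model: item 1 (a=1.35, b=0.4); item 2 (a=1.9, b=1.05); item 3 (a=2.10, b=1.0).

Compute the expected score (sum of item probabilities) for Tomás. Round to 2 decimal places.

P(θ) = 1 / (1 + exp(−a(θ − b)))
P_1 = 1/(1+e^{-0.5400}) = 0.6318
P_2 = 1/(1+e^{0.4750}) = 0.3834
P_3 = 1/(1+e^{0.4200}) = 0.3965
E[score] = 0.6318 + 0.3834 + 0.3965 = 1.4118

1.41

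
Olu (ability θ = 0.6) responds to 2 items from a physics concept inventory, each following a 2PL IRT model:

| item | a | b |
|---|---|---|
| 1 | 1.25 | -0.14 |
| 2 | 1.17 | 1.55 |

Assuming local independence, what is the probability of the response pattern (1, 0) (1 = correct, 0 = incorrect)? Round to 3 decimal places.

0.539

P(θ) = 1 / (1 + exp(−a(θ − b)))
P_1 = 1/(1+e^{-0.9250}) = 0.7161
P_2 = 1/(1+e^{1.1115}) = 0.2476
L = P_1 × (1−P_2) = 0.7161 × 0.7524 = 0.53877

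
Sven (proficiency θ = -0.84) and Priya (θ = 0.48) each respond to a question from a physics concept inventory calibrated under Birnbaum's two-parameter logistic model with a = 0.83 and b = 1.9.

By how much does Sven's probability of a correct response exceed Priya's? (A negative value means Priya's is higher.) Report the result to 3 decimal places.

P(θ) = 1 / (1 + exp(−a(θ − b)))
P(Sven) = 0.0933  [exponent -2.2742]
P(Priya) = 0.2353  [exponent -1.1786]
Difference = 0.0933 − 0.2353 = -0.1420

-0.142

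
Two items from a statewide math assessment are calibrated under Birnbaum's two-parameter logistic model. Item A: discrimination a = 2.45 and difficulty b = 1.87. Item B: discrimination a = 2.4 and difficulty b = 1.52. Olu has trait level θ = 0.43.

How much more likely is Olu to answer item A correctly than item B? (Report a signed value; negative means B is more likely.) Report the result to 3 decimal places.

-0.040

P(θ) = 1 / (1 + exp(−a(θ − b)))
P_A = 0.0285
P_B = 0.0681
P_A − P_B = -0.0396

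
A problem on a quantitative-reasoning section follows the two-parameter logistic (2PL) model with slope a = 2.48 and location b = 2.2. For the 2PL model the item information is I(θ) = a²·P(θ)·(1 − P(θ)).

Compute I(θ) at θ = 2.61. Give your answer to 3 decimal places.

P = 1/(1+e^{-1.0168}) = 0.7343
P(1−P) = 0.7343 × 0.2657 = 0.1951
I = a² × P(1−P) = 2.48² × 0.1951 = 1.19982

1.200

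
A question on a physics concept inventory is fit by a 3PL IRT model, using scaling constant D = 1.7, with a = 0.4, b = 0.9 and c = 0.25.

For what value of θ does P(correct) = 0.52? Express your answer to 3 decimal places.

0.054

P(θ) = c + (1 − c) · 1 / (1 + exp(−D·a(θ − b)))
Remove guessing floor: (0.52 − 0.25)/(1 − 0.25) = 0.3600
logit = ln(0.3600/0.6400) = -0.5754
θ = b + logit/(1.7·a) = 0.9 + (-0.5754)/0.6800 = 0.0539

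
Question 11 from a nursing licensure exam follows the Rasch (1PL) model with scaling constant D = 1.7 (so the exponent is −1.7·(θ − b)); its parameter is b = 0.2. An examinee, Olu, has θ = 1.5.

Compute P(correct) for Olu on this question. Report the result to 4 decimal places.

P(θ) = 1 / (1 + exp(−D·(θ − b)))
Exponent: 1.7 × (1.5 − 0.2) = 2.2100
1/(1 + e^{-2.2100}) = 0.9011
P = 0.9011

0.9011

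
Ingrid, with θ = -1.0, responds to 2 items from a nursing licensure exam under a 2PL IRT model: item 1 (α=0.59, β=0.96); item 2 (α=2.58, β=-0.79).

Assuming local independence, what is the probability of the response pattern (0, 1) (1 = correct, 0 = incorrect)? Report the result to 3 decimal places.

0.280

P(θ) = 1 / (1 + exp(−α(θ − β)))
P_1 = 1/(1+e^{1.1564}) = 0.2393
P_2 = 1/(1+e^{0.5418}) = 0.3678
L = (1−P_1) × P_2 = 0.7607 × 0.3678 = 0.27975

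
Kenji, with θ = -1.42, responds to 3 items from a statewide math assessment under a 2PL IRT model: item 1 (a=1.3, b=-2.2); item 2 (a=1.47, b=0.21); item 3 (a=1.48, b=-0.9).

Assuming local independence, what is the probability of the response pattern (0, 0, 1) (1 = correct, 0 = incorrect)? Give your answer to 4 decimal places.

0.0772

P(θ) = 1 / (1 + exp(−a(θ − b)))
P_1 = 1/(1+e^{-1.0140}) = 0.7338
P_2 = 1/(1+e^{2.3961}) = 0.0835
P_3 = 1/(1+e^{0.7696}) = 0.3166
L = (1−P_1) × (1−P_2) × P_3 = 0.2662 × 0.9165 × 0.3166 = 0.07724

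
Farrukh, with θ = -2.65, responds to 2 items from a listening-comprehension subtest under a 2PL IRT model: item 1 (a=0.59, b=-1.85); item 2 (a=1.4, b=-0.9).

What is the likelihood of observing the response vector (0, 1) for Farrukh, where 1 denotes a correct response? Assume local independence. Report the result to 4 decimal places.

P(θ) = 1 / (1 + exp(−a(θ − b)))
P_1 = 1/(1+e^{0.4720}) = 0.3841
P_2 = 1/(1+e^{2.4500}) = 0.0794
L = (1−P_1) × P_2 = 0.6159 × 0.0794 = 0.04892

0.0489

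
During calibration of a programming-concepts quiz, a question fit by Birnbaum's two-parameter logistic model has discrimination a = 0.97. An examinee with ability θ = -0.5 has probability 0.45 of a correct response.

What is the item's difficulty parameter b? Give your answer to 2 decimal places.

-0.29

P(θ) = 1 / (1 + exp(−a(θ − b)))
logit(0.45) = ln(0.45/0.55) = -0.2007
b = θ − logit/(a) = -0.5 − (-0.2007)/0.9700 = -0.2931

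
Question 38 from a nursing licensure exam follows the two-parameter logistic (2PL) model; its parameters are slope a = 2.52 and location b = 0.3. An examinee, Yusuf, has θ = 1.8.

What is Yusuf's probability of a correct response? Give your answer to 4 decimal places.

P(θ) = 1 / (1 + exp(−a(θ − b)))
Exponent: 2.52 × (1.8 − 0.3) = 3.7800
1/(1 + e^{-3.7800}) = 0.9777

0.9777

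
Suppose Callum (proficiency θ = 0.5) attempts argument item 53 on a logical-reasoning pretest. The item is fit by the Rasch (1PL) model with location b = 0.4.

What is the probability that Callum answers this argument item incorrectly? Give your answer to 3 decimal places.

P(θ) = 1 / (1 + exp(−(θ − b)))
Exponent: (0.5 − 0.4) = 0.1000
1/(1 + e^{-0.1000}) = 0.5250
P = 0.5250
P(incorrect) = 1 − 0.5250 = 0.4750

0.475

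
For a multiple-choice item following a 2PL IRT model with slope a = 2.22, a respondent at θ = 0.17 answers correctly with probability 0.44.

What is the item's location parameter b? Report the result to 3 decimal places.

0.279

P(θ) = 1 / (1 + exp(−a(θ − b)))
logit(0.44) = ln(0.44/0.56) = -0.2412
b = θ − logit/(a) = 0.17 − (-0.2412)/2.2200 = 0.2786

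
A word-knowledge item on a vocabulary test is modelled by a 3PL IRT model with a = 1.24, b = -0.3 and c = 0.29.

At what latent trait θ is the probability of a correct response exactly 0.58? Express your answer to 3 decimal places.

-0.599

P(θ) = c + (1 − c) · 1 / (1 + exp(−a(θ − b)))
Remove guessing floor: (0.58 − 0.29)/(1 − 0.29) = 0.4085
logit = ln(0.4085/0.5915) = -0.3704
θ = b + logit/(a) = -0.3 + (-0.3704)/1.2400 = -0.5987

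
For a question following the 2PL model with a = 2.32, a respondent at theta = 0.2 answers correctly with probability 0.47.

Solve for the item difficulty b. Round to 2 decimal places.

0.25

P(theta) = 1 / (1 + exp(−a(theta − b)))
logit(0.47) = ln(0.47/0.53) = -0.1201
b = theta − logit/(a) = 0.2 − (-0.1201)/2.3200 = 0.2518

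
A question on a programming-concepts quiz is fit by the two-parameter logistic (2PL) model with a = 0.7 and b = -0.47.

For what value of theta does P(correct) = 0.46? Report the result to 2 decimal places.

-0.70

P(theta) = 1 / (1 + exp(−a(theta − b)))
logit = ln(0.4600/0.5400) = -0.1603
theta = b + logit/(a) = -0.47 + (-0.1603)/0.7000 = -0.6991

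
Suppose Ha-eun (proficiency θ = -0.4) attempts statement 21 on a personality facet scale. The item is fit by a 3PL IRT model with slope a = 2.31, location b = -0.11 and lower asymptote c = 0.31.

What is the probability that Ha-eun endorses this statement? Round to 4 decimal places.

0.5436

P(θ) = c + (1 − c) · 1 / (1 + exp(−a(θ − b)))
Exponent: 2.31 × (-0.4 − (-0.11)) = -0.6699
1/(1 + e^{0.6699}) = 0.3385
P = 0.31 + 0.69 × 0.3385 = 0.5436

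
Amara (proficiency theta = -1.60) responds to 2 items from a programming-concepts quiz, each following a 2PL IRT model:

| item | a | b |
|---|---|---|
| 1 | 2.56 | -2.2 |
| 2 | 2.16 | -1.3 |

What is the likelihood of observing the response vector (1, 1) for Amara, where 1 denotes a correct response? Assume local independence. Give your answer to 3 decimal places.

P(theta) = 1 / (1 + exp(−a(theta − b)))
P_1 = 1/(1+e^{-1.5360}) = 0.8229
P_2 = 1/(1+e^{0.6480}) = 0.3434
L = P_1 × P_2 = 0.8229 × 0.3434 = 0.28261

0.283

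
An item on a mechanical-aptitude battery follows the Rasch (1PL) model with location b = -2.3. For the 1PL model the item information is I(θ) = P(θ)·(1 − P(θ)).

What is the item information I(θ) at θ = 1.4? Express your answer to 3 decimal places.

0.024

P = 1/(1+e^{-3.7000}) = 0.9759
P(1−P) = 0.9759 × 0.0241 = 0.0235
I = P(1−P) = 0.02354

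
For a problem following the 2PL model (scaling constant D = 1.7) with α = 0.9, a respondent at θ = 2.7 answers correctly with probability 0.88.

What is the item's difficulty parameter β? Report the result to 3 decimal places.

P(θ) = 1 / (1 + exp(−D·α(θ − β)))
logit(0.88) = ln(0.88/0.12) = 1.9924
β = θ − logit/(1.7·α) = 2.7 − 1.9924/1.5300 = 1.3978

1.398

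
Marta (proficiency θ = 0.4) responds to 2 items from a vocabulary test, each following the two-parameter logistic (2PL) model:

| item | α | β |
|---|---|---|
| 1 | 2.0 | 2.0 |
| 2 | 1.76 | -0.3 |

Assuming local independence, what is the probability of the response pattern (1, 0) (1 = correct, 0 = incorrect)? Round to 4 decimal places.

P(θ) = 1 / (1 + exp(−α(θ − β)))
P_1 = 1/(1+e^{3.2000}) = 0.0392
P_2 = 1/(1+e^{-1.2320}) = 0.7742
L = P_1 × (1−P_2) = 0.0392 × 0.2258 = 0.00884

0.0088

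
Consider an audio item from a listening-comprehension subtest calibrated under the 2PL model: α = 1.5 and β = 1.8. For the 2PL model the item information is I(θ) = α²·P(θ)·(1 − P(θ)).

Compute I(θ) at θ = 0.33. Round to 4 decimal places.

0.2012

P = 1/(1+e^{2.2050}) = 0.0993
P(1−P) = 0.0993 × 0.9007 = 0.0894
I = α² × P(1−P) = 1.5² × 0.0894 = 0.20124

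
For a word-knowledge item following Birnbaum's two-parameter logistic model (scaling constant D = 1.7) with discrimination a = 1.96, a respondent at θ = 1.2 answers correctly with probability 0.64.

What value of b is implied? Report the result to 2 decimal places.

1.03

P(θ) = 1 / (1 + exp(−D·a(θ − b)))
logit(0.64) = ln(0.64/0.36) = 0.5754
b = θ − logit/(1.7·a) = 1.2 − 0.5754/3.3320 = 1.0273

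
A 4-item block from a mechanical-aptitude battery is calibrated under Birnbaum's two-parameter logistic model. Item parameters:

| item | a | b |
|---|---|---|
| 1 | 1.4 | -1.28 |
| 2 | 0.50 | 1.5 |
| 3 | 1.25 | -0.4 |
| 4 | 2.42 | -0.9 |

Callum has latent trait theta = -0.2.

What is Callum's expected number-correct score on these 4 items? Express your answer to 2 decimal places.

P(theta) = 1 / (1 + exp(−a(theta − b)))
P_1 = 1/(1+e^{-1.5120}) = 0.8194
P_2 = 1/(1+e^{0.8500}) = 0.2994
P_3 = 1/(1+e^{-0.2500}) = 0.5622
P_4 = 1/(1+e^{-1.6940}) = 0.8447
E[score] = 0.8194 + 0.2994 + 0.5622 + 0.8447 = 2.5257

2.53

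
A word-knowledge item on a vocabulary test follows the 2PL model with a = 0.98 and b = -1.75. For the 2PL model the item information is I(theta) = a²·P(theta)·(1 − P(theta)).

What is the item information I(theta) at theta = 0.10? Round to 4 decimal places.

0.1158

P = 1/(1+e^{-1.8130}) = 0.8597
P(1−P) = 0.8597 × 0.1403 = 0.1206
I = a² × P(1−P) = 0.98² × 0.1206 = 0.11582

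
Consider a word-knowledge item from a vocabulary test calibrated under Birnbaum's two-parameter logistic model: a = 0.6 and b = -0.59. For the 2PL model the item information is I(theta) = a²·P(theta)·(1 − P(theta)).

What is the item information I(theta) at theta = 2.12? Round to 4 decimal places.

P = 1/(1+e^{-1.6260}) = 0.8356
P(1−P) = 0.8356 × 0.1644 = 0.1374
I = a² × P(1−P) = 0.6² × 0.1374 = 0.04945

0.0494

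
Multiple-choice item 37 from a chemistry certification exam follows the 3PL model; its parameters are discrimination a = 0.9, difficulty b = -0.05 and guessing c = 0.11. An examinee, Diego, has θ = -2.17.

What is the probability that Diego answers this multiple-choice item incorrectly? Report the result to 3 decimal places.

0.775

P(θ) = c + (1 − c) · 1 / (1 + exp(−a(θ − b)))
Exponent: 0.9 × (-2.17 − (-0.05)) = -1.9080
1/(1 + e^{1.9080}) = 0.1292
P = 0.11 + 0.89 × 0.1292 = 0.2250
P(incorrect) = 1 − 0.2250 = 0.7750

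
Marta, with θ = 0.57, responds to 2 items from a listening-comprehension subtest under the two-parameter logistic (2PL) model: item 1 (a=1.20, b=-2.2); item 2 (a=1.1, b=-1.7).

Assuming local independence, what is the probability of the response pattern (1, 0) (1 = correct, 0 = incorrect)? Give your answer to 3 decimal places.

P(θ) = 1 / (1 + exp(−a(θ − b)))
P_1 = 1/(1+e^{-3.3240}) = 0.9652
P_2 = 1/(1+e^{-2.4970}) = 0.9239
L = P_1 × (1−P_2) = 0.9652 × 0.0761 = 0.07342

0.073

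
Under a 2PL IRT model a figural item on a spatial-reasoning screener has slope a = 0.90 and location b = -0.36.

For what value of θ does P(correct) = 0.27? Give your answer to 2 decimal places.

-1.47

P(θ) = 1 / (1 + exp(−a(θ − b)))
logit = ln(0.2700/0.7300) = -0.9946
θ = b + logit/(a) = -0.36 + (-0.9946)/0.9000 = -1.4651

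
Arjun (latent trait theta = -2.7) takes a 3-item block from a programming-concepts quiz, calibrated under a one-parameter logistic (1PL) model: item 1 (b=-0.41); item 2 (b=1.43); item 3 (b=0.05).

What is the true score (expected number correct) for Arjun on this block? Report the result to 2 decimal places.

P(theta) = 1 / (1 + exp(−(theta − b)))
P_1 = 1/(1+e^{2.2900}) = 0.0920
P_2 = 1/(1+e^{4.1300}) = 0.0158
P_3 = 1/(1+e^{2.7500}) = 0.0601
E[score] = 0.0920 + 0.0158 + 0.0601 = 0.1679

0.17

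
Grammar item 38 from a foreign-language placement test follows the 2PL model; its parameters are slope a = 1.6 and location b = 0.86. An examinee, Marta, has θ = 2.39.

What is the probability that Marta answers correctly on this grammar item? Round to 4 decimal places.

P(θ) = 1 / (1 + exp(−a(θ − b)))
Exponent: 1.6 × (2.39 − 0.86) = 2.4480
1/(1 + e^{-2.4480}) = 0.9204

0.9204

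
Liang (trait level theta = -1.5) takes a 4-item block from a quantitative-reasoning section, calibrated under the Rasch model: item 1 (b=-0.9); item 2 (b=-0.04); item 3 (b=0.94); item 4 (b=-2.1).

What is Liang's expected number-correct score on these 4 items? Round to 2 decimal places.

P(theta) = 1 / (1 + exp(−(theta − b)))
P_1 = 1/(1+e^{0.6000}) = 0.3543
P_2 = 1/(1+e^{1.4600}) = 0.1885
P_3 = 1/(1+e^{2.4400}) = 0.0802
P_4 = 1/(1+e^{-0.6000}) = 0.6457
E[score] = 0.3543 + 0.1885 + 0.0802 + 0.6457 = 1.2686

1.27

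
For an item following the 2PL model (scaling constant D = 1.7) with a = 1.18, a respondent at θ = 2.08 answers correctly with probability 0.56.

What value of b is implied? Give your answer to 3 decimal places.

1.960

P(θ) = 1 / (1 + exp(−D·a(θ − b)))
logit(0.56) = ln(0.56/0.44) = 0.2412
b = θ − logit/(1.7·a) = 2.08 − 0.2412/2.0060 = 1.9598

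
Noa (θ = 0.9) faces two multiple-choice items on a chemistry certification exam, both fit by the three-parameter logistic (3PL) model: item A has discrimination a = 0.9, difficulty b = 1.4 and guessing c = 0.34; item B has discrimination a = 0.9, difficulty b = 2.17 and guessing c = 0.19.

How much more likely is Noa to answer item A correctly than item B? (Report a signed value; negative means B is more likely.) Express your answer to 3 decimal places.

0.211

P(θ) = c + (1 − c) · 1 / (1 + exp(−a(θ − b)))
P_A = 0.5970
P_B = 0.3858
P_A − P_B = 0.2111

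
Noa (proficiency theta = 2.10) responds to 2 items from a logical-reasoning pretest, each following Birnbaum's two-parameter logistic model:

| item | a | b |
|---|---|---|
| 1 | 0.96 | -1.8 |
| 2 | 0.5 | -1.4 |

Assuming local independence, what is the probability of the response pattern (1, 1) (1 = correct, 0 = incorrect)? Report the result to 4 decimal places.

P(theta) = 1 / (1 + exp(−a(theta − b)))
P_1 = 1/(1+e^{-3.7440}) = 0.9769
P_2 = 1/(1+e^{-1.7500}) = 0.8520
L = P_1 × P_2 = 0.9769 × 0.8520 = 0.83226

0.8323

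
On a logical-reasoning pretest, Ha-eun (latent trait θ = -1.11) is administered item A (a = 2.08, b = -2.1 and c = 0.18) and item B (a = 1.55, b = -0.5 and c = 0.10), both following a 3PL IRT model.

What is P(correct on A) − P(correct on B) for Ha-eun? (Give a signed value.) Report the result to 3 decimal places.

0.555

P(θ) = c + (1 − c) · 1 / (1 + exp(−a(θ − b)))
P_A = 0.9072
P_B = 0.3518
P_A − P_B = 0.5554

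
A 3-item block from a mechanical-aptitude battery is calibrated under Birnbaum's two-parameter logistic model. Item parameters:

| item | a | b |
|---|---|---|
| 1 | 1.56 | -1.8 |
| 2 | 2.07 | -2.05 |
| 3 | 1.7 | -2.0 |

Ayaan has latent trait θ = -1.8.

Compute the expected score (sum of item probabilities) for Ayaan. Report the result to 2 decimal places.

1.71

P(θ) = 1 / (1 + exp(−a(θ − b)))
P_1 = 1/(1+e^{0.0000}) = 0.5000
P_2 = 1/(1+e^{-0.5175}) = 0.6266
P_3 = 1/(1+e^{-0.3400}) = 0.5842
E[score] = 0.5000 + 0.6266 + 0.5842 = 1.7108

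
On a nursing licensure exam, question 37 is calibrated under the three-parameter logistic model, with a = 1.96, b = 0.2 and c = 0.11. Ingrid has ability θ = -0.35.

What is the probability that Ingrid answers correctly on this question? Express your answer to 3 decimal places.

0.336

P(θ) = c + (1 − c) · 1 / (1 + exp(−a(θ − b)))
Exponent: 1.96 × (-0.35 − 0.2) = -1.0780
1/(1 + e^{1.0780}) = 0.2539
P = 0.11 + 0.89 × 0.2539 = 0.3360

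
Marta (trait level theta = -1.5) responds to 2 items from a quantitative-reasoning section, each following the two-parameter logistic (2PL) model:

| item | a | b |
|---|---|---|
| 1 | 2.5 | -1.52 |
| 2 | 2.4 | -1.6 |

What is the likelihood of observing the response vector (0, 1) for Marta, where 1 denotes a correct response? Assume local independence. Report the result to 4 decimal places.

P(theta) = 1 / (1 + exp(−a(theta − b)))
P_1 = 1/(1+e^{-0.0500}) = 0.5125
P_2 = 1/(1+e^{-0.2400}) = 0.5597
L = (1−P_1) × P_2 = 0.4875 × 0.5597 = 0.27286

0.2729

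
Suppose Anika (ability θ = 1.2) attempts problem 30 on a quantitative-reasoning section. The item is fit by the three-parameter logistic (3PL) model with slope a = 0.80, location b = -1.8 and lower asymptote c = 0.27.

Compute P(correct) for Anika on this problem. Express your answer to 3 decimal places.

P(θ) = c + (1 − c) · 1 / (1 + exp(−a(θ − b)))
Exponent: 0.80 × (1.2 − (-1.8)) = 2.4000
1/(1 + e^{-2.4000}) = 0.9168
P = 0.27 + 0.73 × 0.9168 = 0.9393

0.939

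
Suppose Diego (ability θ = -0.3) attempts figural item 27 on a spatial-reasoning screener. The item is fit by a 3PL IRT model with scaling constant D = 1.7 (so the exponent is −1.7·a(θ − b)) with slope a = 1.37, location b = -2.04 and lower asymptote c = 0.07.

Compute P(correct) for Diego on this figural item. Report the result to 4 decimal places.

P(θ) = c + (1 − c) · 1 / (1 + exp(−D·a(θ − b)))
Exponent: 1.7 × 1.37 × (-0.3 − (-2.04)) = 4.0525
1/(1 + e^{-4.0525}) = 0.9829
P = 0.07 + 0.93 × 0.9829 = 0.9841

0.9841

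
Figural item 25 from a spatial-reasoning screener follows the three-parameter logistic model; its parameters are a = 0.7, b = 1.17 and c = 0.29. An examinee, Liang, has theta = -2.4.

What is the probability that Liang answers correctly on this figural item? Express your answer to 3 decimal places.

P(theta) = c + (1 − c) · 1 / (1 + exp(−a(theta − b)))
Exponent: 0.7 × (-2.4 − 1.17) = -2.4990
1/(1 + e^{2.4990}) = 0.0759
P = 0.29 + 0.71 × 0.0759 = 0.3439

0.344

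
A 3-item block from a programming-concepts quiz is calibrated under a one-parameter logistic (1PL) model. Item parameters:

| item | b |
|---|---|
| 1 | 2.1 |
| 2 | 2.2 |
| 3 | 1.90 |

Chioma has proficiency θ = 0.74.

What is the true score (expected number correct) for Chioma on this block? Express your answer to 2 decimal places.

0.63

P(θ) = 1 / (1 + exp(−(θ − b)))
P_1 = 1/(1+e^{1.3600}) = 0.2042
P_2 = 1/(1+e^{1.4600}) = 0.1885
P_3 = 1/(1+e^{1.1600}) = 0.2387
E[score] = 0.2042 + 0.1885 + 0.2387 = 0.6314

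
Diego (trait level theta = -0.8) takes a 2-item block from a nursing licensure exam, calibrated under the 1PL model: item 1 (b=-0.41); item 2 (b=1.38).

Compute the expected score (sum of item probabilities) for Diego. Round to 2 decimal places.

0.51

P(theta) = 1 / (1 + exp(−(theta − b)))
P_1 = 1/(1+e^{0.3900}) = 0.4037
P_2 = 1/(1+e^{2.1800}) = 0.1016
E[score] = 0.4037 + 0.1016 = 0.5053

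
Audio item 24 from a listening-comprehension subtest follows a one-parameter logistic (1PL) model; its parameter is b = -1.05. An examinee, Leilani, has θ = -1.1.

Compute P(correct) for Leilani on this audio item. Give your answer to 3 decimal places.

0.488

P(θ) = 1 / (1 + exp(−(θ − b)))
Exponent: (-1.1 − (-1.05)) = -0.0500
1/(1 + e^{0.0500}) = 0.4875
P = 0.4875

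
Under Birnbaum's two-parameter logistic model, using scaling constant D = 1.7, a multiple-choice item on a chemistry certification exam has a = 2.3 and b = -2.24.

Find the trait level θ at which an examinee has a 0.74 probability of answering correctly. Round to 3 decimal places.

P(θ) = 1 / (1 + exp(−D·a(θ − b)))
logit = ln(0.7400/0.2600) = 1.0460
θ = b + logit/(1.7·a) = -2.24 + 1.0460/3.9100 = -1.9725

-1.972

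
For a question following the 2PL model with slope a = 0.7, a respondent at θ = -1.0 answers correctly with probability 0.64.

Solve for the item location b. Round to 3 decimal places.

-1.822

P(θ) = 1 / (1 + exp(−a(θ − b)))
logit(0.64) = ln(0.64/0.36) = 0.5754
b = θ − logit/(a) = -1.0 − 0.5754/0.7000 = -1.8219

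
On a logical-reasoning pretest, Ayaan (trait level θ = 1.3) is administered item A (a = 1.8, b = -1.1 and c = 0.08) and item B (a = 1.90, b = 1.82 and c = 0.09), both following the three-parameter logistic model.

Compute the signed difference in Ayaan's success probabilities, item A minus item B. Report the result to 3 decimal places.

0.651

P(θ) = c + (1 − c) · 1 / (1 + exp(−a(θ − b)))
P_A = 0.9879
P_B = 0.3369
P_A − P_B = 0.6510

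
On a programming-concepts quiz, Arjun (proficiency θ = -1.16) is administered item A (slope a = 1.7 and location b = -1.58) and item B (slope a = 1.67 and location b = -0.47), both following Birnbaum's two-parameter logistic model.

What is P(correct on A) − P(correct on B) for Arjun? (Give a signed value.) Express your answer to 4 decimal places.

0.4312

P(θ) = 1 / (1 + exp(−a(θ − b)))
P_A = 0.6713
P_B = 0.2401
P_A − P_B = 0.4312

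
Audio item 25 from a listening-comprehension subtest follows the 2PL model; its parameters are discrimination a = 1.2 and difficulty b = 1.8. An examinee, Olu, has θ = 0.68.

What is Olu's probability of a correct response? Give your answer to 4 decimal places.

0.2069

P(θ) = 1 / (1 + exp(−a(θ − b)))
Exponent: 1.2 × (0.68 − 1.8) = -1.3440
1/(1 + e^{1.3440}) = 0.2069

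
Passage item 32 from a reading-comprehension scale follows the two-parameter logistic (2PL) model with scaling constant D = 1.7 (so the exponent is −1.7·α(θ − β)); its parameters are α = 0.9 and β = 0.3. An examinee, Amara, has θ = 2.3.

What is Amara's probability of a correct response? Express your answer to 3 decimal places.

0.955

P(θ) = 1 / (1 + exp(−D·α(θ − β)))
Exponent: 1.7 × 0.9 × (2.3 − 0.3) = 3.0600
1/(1 + e^{-3.0600}) = 0.9552
P = 0.9552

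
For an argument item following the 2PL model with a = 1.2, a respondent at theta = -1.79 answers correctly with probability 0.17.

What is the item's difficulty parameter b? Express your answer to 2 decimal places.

P(theta) = 1 / (1 + exp(−a(theta − b)))
logit(0.17) = ln(0.17/0.83) = -1.5856
b = theta − logit/(a) = -1.79 − (-1.5856)/1.2000 = -0.4686

-0.47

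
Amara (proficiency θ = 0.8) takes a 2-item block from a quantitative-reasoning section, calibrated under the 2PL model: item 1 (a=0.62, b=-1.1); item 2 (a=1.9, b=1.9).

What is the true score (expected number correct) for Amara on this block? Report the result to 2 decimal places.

P(θ) = 1 / (1 + exp(−a(θ − b)))
P_1 = 1/(1+e^{-1.1780}) = 0.7646
P_2 = 1/(1+e^{2.0900}) = 0.1101
E[score] = 0.7646 + 0.1101 = 0.8747

0.87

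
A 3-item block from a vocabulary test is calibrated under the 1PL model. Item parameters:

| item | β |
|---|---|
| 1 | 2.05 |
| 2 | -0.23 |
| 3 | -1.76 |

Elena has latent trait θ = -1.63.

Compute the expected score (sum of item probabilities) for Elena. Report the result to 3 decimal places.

0.755

P(θ) = 1 / (1 + exp(−(θ − β)))
P_1 = 1/(1+e^{3.6800}) = 0.0246
P_2 = 1/(1+e^{1.4000}) = 0.1978
P_3 = 1/(1+e^{-0.1300}) = 0.5325
E[score] = 0.0246 + 0.1978 + 0.5325 = 0.7549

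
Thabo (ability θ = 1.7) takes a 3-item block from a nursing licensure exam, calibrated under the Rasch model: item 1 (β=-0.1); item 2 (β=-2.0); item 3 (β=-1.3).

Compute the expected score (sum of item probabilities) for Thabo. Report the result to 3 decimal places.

P(θ) = 1 / (1 + exp(−(θ − β)))
P_1 = 1/(1+e^{-1.8000}) = 0.8581
P_2 = 1/(1+e^{-3.7000}) = 0.9759
P_3 = 1/(1+e^{-3.0000}) = 0.9526
E[score] = 0.8581 + 0.9759 + 0.9526 = 2.7866

2.787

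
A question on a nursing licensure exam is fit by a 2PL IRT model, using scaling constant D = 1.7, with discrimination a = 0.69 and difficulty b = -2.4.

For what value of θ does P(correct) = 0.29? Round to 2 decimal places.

-3.16

P(θ) = 1 / (1 + exp(−D·a(θ − b)))
logit = ln(0.2900/0.7100) = -0.8954
θ = b + logit/(1.7·a) = -2.4 + (-0.8954)/1.1730 = -3.1633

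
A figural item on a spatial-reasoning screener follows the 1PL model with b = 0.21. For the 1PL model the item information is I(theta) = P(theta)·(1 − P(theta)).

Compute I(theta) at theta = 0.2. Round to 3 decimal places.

P = 1/(1+e^{0.0100}) = 0.4975
P(1−P) = 0.4975 × 0.5025 = 0.2500
I = P(1−P) = 0.24999

0.250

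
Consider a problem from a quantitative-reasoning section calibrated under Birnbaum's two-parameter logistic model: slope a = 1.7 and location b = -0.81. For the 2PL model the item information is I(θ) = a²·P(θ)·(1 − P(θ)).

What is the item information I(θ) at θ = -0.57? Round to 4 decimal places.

P = 1/(1+e^{-0.4080}) = 0.6006
P(1−P) = 0.6006 × 0.3994 = 0.2399
I = a² × P(1−P) = 1.7² × 0.2399 = 0.69325

0.6932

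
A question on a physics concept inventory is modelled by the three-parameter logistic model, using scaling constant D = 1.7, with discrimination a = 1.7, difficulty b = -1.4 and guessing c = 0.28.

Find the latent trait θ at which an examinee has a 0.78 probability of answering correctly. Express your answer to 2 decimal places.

-1.12

P(θ) = c + (1 − c) · 1 / (1 + exp(−D·a(θ − b)))
Remove guessing floor: (0.78 − 0.28)/(1 − 0.28) = 0.6944
logit = ln(0.6944/0.3056) = 0.8210
θ = b + logit/(1.7·a) = -1.4 + 0.8210/2.8900 = -1.1159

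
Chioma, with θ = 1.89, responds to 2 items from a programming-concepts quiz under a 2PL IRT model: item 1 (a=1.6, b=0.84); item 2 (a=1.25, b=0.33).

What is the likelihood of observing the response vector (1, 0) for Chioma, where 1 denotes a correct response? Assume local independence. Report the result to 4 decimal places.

P(θ) = 1 / (1 + exp(−a(θ − b)))
P_1 = 1/(1+e^{-1.6800}) = 0.8429
P_2 = 1/(1+e^{-1.9500}) = 0.8754
L = P_1 × (1−P_2) = 0.8429 × 0.1246 = 0.10499

0.1050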